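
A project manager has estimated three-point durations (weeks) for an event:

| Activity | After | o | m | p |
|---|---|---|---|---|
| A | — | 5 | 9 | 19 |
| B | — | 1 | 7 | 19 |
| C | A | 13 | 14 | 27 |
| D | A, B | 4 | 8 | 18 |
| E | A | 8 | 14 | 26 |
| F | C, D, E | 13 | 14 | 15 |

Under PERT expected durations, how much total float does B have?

9 weeks

te_A = (5 + 4·9 + 19)/6 = 60/6 = 10
te_B = (1 + 4·7 + 19)/6 = 48/6 = 8
te_C = (13 + 4·14 + 27)/6 = 96/6 = 16
te_D = (4 + 4·8 + 18)/6 = 54/6 = 9
te_E = (8 + 4·14 + 26)/6 = 90/6 = 15
te_F = (13 + 4·14 + 15)/6 = 84/6 = 14

Forward pass:
ES_A = 0; EF_A = 10
ES_B = 0; EF_B = 8
ES_C = 10; EF_C = 10+16 = 26
ES_D = max(EF_A=10, EF_B=8) = 10; EF_D = 10+9 = 19
ES_E = 10; EF_E = 10+15 = 25
ES_F = max(EF_C=26, EF_D=19, EF_E=25) = 26; EF_F = 26+14 = 40
Expected project duration μ = 40 weeks. Critical path: A → C → F.

Backward pass:
LF_F = 40; LS_F = 40−14 = 26
LF_E = LS_F = 26; LS_E = 26−15 = 11
LF_D = LS_F = 26; LS_D = 26−9 = 17
LF_C = LS_F = 26; LS_C = 26−16 = 10
LF_B = LS_D = 17; LS_B = 17−8 = 9
LF_A = min(LS_C=10, LS_D=17, LS_E=11) = 10; LS_A = 10−10 = 0
Slack_B = LS_B − ES_B = 9 − 0 = 9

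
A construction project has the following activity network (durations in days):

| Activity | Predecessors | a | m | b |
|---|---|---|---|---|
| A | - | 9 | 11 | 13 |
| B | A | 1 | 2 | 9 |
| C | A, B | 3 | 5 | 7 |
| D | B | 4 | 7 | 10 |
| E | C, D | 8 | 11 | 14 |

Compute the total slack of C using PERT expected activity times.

te_A = (9 + 4·11 + 13)/6 = 66/6 = 11
te_B = (1 + 4·2 + 9)/6 = 18/6 = 3
te_C = (3 + 4·5 + 7)/6 = 30/6 = 5
te_D = (4 + 4·7 + 10)/6 = 42/6 = 7
te_E = (8 + 4·11 + 14)/6 = 66/6 = 11

Forward pass:
ES_A = 0; EF_A = 11
ES_B = 11; EF_B = 11+3 = 14
ES_C = max(EF_A=11, EF_B=14) = 14; EF_C = 14+5 = 19
ES_D = 14; EF_D = 14+7 = 21
ES_E = max(EF_C=19, EF_D=21) = 21; EF_E = 21+11 = 32
Expected project duration μ = 32 days. Critical path: A → B → D → E.

Backward pass:
LF_E = 32; LS_E = 32−11 = 21
LF_D = LS_E = 21; LS_D = 21−7 = 14
LF_C = LS_E = 21; LS_C = 21−5 = 16
LF_B = min(LS_C=16, LS_D=14) = 14; LS_B = 14−3 = 11
LF_A = min(LS_B=11, LS_C=16) = 11; LS_A = 11−11 = 0
Slack_C = LS_C − ES_C = 16 − 14 = 2

2 days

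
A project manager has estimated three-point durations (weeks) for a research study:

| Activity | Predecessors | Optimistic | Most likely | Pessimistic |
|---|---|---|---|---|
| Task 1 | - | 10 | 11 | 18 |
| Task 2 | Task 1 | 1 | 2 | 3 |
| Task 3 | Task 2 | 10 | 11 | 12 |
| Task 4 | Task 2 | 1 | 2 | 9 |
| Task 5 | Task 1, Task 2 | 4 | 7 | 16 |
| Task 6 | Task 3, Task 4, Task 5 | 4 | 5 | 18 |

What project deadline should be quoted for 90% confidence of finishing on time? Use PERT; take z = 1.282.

te_Task 1 = (10 + 4·11 + 18)/6 = 72/6 = 12; σ²_Task 1 = ((18−10)/6)² = 1.778
te_Task 2 = (1 + 4·2 + 3)/6 = 12/6 = 2; σ²_Task 2 = ((3−1)/6)² = 0.111
te_Task 3 = (10 + 4·11 + 12)/6 = 66/6 = 11; σ²_Task 3 = ((12−10)/6)² = 0.111
te_Task 4 = (1 + 4·2 + 9)/6 = 18/6 = 3; σ²_Task 4 = ((9−1)/6)² = 1.778
te_Task 5 = (4 + 4·7 + 16)/6 = 48/6 = 8; σ²_Task 5 = ((16−4)/6)² = 4.000
te_Task 6 = (4 + 4·5 + 18)/6 = 42/6 = 7; σ²_Task 6 = ((18−4)/6)² = 5.444

Forward pass:
ES_Task 1 = 0; EF_Task 1 = 12
ES_Task 2 = 12; EF_Task 2 = 12+2 = 14
ES_Task 3 = 14; EF_Task 3 = 14+11 = 25
ES_Task 4 = 14; EF_Task 4 = 14+3 = 17
ES_Task 5 = max(EF_Task 1=12, EF_Task 2=14) = 14; EF_Task 5 = 14+8 = 22
ES_Task 6 = max(EF_Task 3=25, EF_Task 4=17, EF_Task 5=22) = 25; EF_Task 6 = 25+7 = 32
Expected project duration μ = 32 weeks. Critical path: Task 1 → Task 2 → Task 3 → Task 6.

Variance along critical path = 1.778 + 0.111 + 0.111 + 5.444 = 7.444; σ = 2.728 weeks.
D = μ + z·σ = 32 + 1.282·2.728 = 35.5 weeks

35.5 weeks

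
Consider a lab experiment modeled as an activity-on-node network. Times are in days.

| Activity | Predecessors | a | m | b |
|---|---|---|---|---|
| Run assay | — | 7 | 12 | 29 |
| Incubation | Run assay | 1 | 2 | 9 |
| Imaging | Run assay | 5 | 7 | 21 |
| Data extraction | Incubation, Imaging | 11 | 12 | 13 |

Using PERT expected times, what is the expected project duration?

te_Run assay = (7 + 4·12 + 29)/6 = 84/6 = 14
te_Incubation = (1 + 4·2 + 9)/6 = 18/6 = 3
te_Imaging = (5 + 4·7 + 21)/6 = 54/6 = 9
te_Data extraction = (11 + 4·12 + 13)/6 = 72/6 = 12

Forward pass:
ES_Run assay = 0; EF_Run assay = 14
ES_Incubation = 14; EF_Incubation = 14+3 = 17
ES_Imaging = 14; EF_Imaging = 14+9 = 23
ES_Data extraction = max(EF_Incubation=17, EF_Imaging=23) = 23; EF_Data extraction = 23+12 = 35
Expected project duration μ = 35 days. Critical path: Run assay → Imaging → Data extraction.

35 days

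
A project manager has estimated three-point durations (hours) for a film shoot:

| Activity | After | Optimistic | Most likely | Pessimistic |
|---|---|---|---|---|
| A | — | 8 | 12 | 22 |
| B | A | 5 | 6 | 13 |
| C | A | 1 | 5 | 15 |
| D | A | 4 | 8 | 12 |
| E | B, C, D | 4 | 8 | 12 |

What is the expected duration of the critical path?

te_A = (8 + 4·12 + 22)/6 = 78/6 = 13
te_B = (5 + 4·6 + 13)/6 = 42/6 = 7
te_C = (1 + 4·5 + 15)/6 = 36/6 = 6
te_D = (4 + 4·8 + 12)/6 = 48/6 = 8
te_E = (4 + 4·8 + 12)/6 = 48/6 = 8

Forward pass:
ES_A = 0; EF_A = 13
ES_B = 13; EF_B = 13+7 = 20
ES_C = 13; EF_C = 13+6 = 19
ES_D = 13; EF_D = 13+8 = 21
ES_E = max(EF_B=20, EF_C=19, EF_D=21) = 21; EF_E = 21+8 = 29
Expected project duration μ = 29 hours. Critical path: A → D → E.

29 hours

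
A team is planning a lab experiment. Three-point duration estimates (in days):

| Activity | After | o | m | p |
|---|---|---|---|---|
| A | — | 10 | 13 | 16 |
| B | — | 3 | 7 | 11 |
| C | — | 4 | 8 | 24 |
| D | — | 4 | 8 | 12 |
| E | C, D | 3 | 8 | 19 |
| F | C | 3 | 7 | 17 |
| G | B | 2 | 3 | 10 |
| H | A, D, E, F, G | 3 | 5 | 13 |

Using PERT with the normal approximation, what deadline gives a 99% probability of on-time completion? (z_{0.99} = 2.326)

35.7 days

te_A = (10 + 4·13 + 16)/6 = 78/6 = 13; σ²_A = ((16−10)/6)² = 1.000
te_B = (3 + 4·7 + 11)/6 = 42/6 = 7; σ²_B = ((11−3)/6)² = 1.778
te_C = (4 + 4·8 + 24)/6 = 60/6 = 10; σ²_C = ((24−4)/6)² = 11.111
te_D = (4 + 4·8 + 12)/6 = 48/6 = 8; σ²_D = ((12−4)/6)² = 1.778
te_E = (3 + 4·8 + 19)/6 = 54/6 = 9; σ²_E = ((19−3)/6)² = 7.111
te_F = (3 + 4·7 + 17)/6 = 48/6 = 8; σ²_F = ((17−3)/6)² = 5.444
te_G = (2 + 4·3 + 10)/6 = 24/6 = 4; σ²_G = ((10−2)/6)² = 1.778
te_H = (3 + 4·5 + 13)/6 = 36/6 = 6; σ²_H = ((13−3)/6)² = 2.778

Forward pass:
ES_A = 0; EF_A = 13
ES_B = 0; EF_B = 7
ES_C = 0; EF_C = 10
ES_D = 0; EF_D = 8
ES_E = max(EF_C=10, EF_D=8) = 10; EF_E = 10+9 = 19
ES_F = 10; EF_F = 10+8 = 18
ES_G = 7; EF_G = 7+4 = 11
ES_H = max(EF_A=13, EF_D=8, EF_E=19, EF_F=18, EF_G=11) = 19; EF_H = 19+6 = 25
Expected project duration μ = 25 days. Critical path: C → E → H.

Variance along critical path = 11.111 + 7.111 + 2.778 = 21.000; σ = 4.583 days.
D = μ + z·σ = 25 + 2.326·4.583 = 35.7 days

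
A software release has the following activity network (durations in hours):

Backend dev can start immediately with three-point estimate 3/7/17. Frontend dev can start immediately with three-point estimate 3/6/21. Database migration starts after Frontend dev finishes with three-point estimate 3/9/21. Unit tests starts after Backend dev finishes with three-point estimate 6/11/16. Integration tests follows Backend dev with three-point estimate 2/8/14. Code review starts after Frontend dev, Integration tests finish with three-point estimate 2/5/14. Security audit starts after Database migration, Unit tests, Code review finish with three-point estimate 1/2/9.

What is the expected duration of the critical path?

te_Backend dev = (3 + 4·7 + 17)/6 = 48/6 = 8
te_Frontend dev = (3 + 4·6 + 21)/6 = 48/6 = 8
te_Database migration = (3 + 4·9 + 21)/6 = 60/6 = 10
te_Unit tests = (6 + 4·11 + 16)/6 = 66/6 = 11
te_Integration tests = (2 + 4·8 + 14)/6 = 48/6 = 8
te_Code review = (2 + 4·5 + 14)/6 = 36/6 = 6
te_Security audit = (1 + 4·2 + 9)/6 = 18/6 = 3

Forward pass:
ES_Backend dev = 0; EF_Backend dev = 8
ES_Frontend dev = 0; EF_Frontend dev = 8
ES_Database migration = 8; EF_Database migration = 8+10 = 18
ES_Unit tests = 8; EF_Unit tests = 8+11 = 19
ES_Integration tests = 8; EF_Integration tests = 8+8 = 16
ES_Code review = max(EF_Frontend dev=8, EF_Integration tests=16) = 16; EF_Code review = 16+6 = 22
ES_Security audit = max(EF_Database migration=18, EF_Unit tests=19, EF_Code review=22) = 22; EF_Security audit = 22+3 = 25
Expected project duration μ = 25 hours. Critical path: Backend dev → Integration tests → Code review → Security audit.

25 hours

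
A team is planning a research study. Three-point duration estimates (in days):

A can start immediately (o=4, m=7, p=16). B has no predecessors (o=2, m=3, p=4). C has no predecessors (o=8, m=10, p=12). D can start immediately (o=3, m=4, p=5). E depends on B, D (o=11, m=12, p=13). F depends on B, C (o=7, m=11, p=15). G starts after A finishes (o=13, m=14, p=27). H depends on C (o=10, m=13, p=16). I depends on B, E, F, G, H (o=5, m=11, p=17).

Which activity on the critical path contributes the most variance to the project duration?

G

te_A = (4 + 4·7 + 16)/6 = 48/6 = 8; σ²_A = ((16−4)/6)² = 4.000
te_B = (2 + 4·3 + 4)/6 = 18/6 = 3; σ²_B = ((4−2)/6)² = 0.111
te_C = (8 + 4·10 + 12)/6 = 60/6 = 10; σ²_C = ((12−8)/6)² = 0.444
te_D = (3 + 4·4 + 5)/6 = 24/6 = 4; σ²_D = ((5−3)/6)² = 0.111
te_E = (11 + 4·12 + 13)/6 = 72/6 = 12; σ²_E = ((13−11)/6)² = 0.111
te_F = (7 + 4·11 + 15)/6 = 66/6 = 11; σ²_F = ((15−7)/6)² = 1.778
te_G = (13 + 4·14 + 27)/6 = 96/6 = 16; σ²_G = ((27−13)/6)² = 5.444
te_H = (10 + 4·13 + 16)/6 = 78/6 = 13; σ²_H = ((16−10)/6)² = 1.000
te_I = (5 + 4·11 + 17)/6 = 66/6 = 11; σ²_I = ((17−5)/6)² = 4.000

Forward pass:
ES_A = 0; EF_A = 8
ES_B = 0; EF_B = 3
ES_C = 0; EF_C = 10
ES_D = 0; EF_D = 4
ES_E = max(EF_B=3, EF_D=4) = 4; EF_E = 4+12 = 16
ES_F = max(EF_B=3, EF_C=10) = 10; EF_F = 10+11 = 21
ES_G = 8; EF_G = 8+16 = 24
ES_H = 10; EF_H = 10+13 = 23
ES_I = max(EF_B=3, EF_E=16, EF_F=21, EF_G=24, EF_H=23) = 24; EF_I = 24+11 = 35
Expected project duration μ = 35 days. Critical path: A → G → I.

Variances on critical path: σ²_A=4.000, σ²_G=5.444, σ²_I=4.000.
Largest is σ²_G = 5.444.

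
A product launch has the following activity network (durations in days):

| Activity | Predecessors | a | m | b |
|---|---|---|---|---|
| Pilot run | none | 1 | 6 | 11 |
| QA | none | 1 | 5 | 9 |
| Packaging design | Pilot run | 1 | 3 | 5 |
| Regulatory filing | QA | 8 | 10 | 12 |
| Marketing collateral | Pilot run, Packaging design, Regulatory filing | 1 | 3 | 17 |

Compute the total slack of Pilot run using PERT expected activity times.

te_Pilot run = (1 + 4·6 + 11)/6 = 36/6 = 6
te_QA = (1 + 4·5 + 9)/6 = 30/6 = 5
te_Packaging design = (1 + 4·3 + 5)/6 = 18/6 = 3
te_Regulatory filing = (8 + 4·10 + 12)/6 = 60/6 = 10
te_Marketing collateral = (1 + 4·3 + 17)/6 = 30/6 = 5

Forward pass:
ES_Pilot run = 0; EF_Pilot run = 6
ES_QA = 0; EF_QA = 5
ES_Packaging design = 6; EF_Packaging design = 6+3 = 9
ES_Regulatory filing = 5; EF_Regulatory filing = 5+10 = 15
ES_Marketing collateral = max(EF_Pilot run=6, EF_Packaging design=9, EF_Regulatory filing=15) = 15; EF_Marketing collateral = 15+5 = 20
Expected project duration μ = 20 days. Critical path: QA → Regulatory filing → Marketing collateral.

Backward pass:
LF_Marketing collateral = 20; LS_Marketing collateral = 20−5 = 15
LF_Regulatory filing = LS_Marketing collateral = 15; LS_Regulatory filing = 15−10 = 5
LF_Packaging design = LS_Marketing collateral = 15; LS_Packaging design = 15−3 = 12
LF_QA = LS_Regulatory filing = 5; LS_QA = 5−5 = 0
LF_Pilot run = min(LS_Packaging design=12, LS_Marketing collateral=15) = 12; LS_Pilot run = 12−6 = 6
Slack_Pilot run = LS_Pilot run − ES_Pilot run = 6 − 0 = 6

6 days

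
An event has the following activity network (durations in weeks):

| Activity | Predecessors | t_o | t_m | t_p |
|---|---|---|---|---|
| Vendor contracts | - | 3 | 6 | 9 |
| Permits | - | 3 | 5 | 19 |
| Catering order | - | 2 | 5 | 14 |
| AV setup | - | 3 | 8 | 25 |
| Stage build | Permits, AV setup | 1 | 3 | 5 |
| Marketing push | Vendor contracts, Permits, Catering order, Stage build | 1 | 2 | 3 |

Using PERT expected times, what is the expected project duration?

15 weeks

te_Vendor contracts = (3 + 4·6 + 9)/6 = 36/6 = 6
te_Permits = (3 + 4·5 + 19)/6 = 42/6 = 7
te_Catering order = (2 + 4·5 + 14)/6 = 36/6 = 6
te_AV setup = (3 + 4·8 + 25)/6 = 60/6 = 10
te_Stage build = (1 + 4·3 + 5)/6 = 18/6 = 3
te_Marketing push = (1 + 4·2 + 3)/6 = 12/6 = 2

Forward pass:
ES_Vendor contracts = 0; EF_Vendor contracts = 6
ES_Permits = 0; EF_Permits = 7
ES_Catering order = 0; EF_Catering order = 6
ES_AV setup = 0; EF_AV setup = 10
ES_Stage build = max(EF_Permits=7, EF_AV setup=10) = 10; EF_Stage build = 10+3 = 13
ES_Marketing push = max(EF_Vendor contracts=6, EF_Permits=7, EF_Catering order=6, EF_Stage build=13) = 13; EF_Marketing push = 13+2 = 15
Expected project duration μ = 15 weeks. Critical path: AV setup → Stage build → Marketing push.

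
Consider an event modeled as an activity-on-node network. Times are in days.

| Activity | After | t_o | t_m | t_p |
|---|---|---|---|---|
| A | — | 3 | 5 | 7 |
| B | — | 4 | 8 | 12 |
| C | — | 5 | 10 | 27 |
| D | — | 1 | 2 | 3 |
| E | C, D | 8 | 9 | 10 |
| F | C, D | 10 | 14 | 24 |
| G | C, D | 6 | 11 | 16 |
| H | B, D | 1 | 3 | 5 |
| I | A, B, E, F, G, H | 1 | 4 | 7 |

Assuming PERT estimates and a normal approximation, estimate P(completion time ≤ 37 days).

0.911

te_A = (3 + 4·5 + 7)/6 = 30/6 = 5; σ²_A = ((7−3)/6)² = 0.444
te_B = (4 + 4·8 + 12)/6 = 48/6 = 8; σ²_B = ((12−4)/6)² = 1.778
te_C = (5 + 4·10 + 27)/6 = 72/6 = 12; σ²_C = ((27−5)/6)² = 13.444
te_D = (1 + 4·2 + 3)/6 = 12/6 = 2; σ²_D = ((3−1)/6)² = 0.111
te_E = (8 + 4·9 + 10)/6 = 54/6 = 9; σ²_E = ((10−8)/6)² = 0.111
te_F = (10 + 4·14 + 24)/6 = 90/6 = 15; σ²_F = ((24−10)/6)² = 5.444
te_G = (6 + 4·11 + 16)/6 = 66/6 = 11; σ²_G = ((16−6)/6)² = 2.778
te_H = (1 + 4·3 + 5)/6 = 18/6 = 3; σ²_H = ((5−1)/6)² = 0.444
te_I = (1 + 4·4 + 7)/6 = 24/6 = 4; σ²_I = ((7−1)/6)² = 1.000

Forward pass:
ES_A = 0; EF_A = 5
ES_B = 0; EF_B = 8
ES_C = 0; EF_C = 12
ES_D = 0; EF_D = 2
ES_E = max(EF_C=12, EF_D=2) = 12; EF_E = 12+9 = 21
ES_F = max(EF_C=12, EF_D=2) = 12; EF_F = 12+15 = 27
ES_G = max(EF_C=12, EF_D=2) = 12; EF_G = 12+11 = 23
ES_H = max(EF_B=8, EF_D=2) = 8; EF_H = 8+3 = 11
ES_I = max(EF_A=5, EF_B=8, EF_E=21, EF_F=27, EF_G=23, EF_H=11) = 27; EF_I = 27+4 = 31
Expected project duration μ = 31 days. Critical path: C → F → I.

Variance along critical path = 13.444 + 5.444 + 1.000 = 19.889; σ = √19.889 = 4.460 days.
Z = (37 − 31) / 4.460 = 1.345
P(T ≤ 37) = Φ(1.345) ≈ 0.911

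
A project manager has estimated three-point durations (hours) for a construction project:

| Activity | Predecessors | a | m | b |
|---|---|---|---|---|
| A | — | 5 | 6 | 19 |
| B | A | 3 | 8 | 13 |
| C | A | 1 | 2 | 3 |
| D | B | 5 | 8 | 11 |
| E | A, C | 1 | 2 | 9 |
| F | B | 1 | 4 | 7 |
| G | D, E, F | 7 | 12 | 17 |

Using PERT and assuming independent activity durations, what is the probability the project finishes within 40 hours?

te_A = (5 + 4·6 + 19)/6 = 48/6 = 8; σ²_A = ((19−5)/6)² = 5.444
te_B = (3 + 4·8 + 13)/6 = 48/6 = 8; σ²_B = ((13−3)/6)² = 2.778
te_C = (1 + 4·2 + 3)/6 = 12/6 = 2; σ²_C = ((3−1)/6)² = 0.111
te_D = (5 + 4·8 + 11)/6 = 48/6 = 8; σ²_D = ((11−5)/6)² = 1.000
te_E = (1 + 4·2 + 9)/6 = 18/6 = 3; σ²_E = ((9−1)/6)² = 1.778
te_F = (1 + 4·4 + 7)/6 = 24/6 = 4; σ²_F = ((7−1)/6)² = 1.000
te_G = (7 + 4·12 + 17)/6 = 72/6 = 12; σ²_G = ((17−7)/6)² = 2.778

Forward pass:
ES_A = 0; EF_A = 8
ES_B = 8; EF_B = 8+8 = 16
ES_C = 8; EF_C = 8+2 = 10
ES_D = 16; EF_D = 16+8 = 24
ES_E = max(EF_A=8, EF_C=10) = 10; EF_E = 10+3 = 13
ES_F = 16; EF_F = 16+4 = 20
ES_G = max(EF_D=24, EF_E=13, EF_F=20) = 24; EF_G = 24+12 = 36
Expected project duration μ = 36 hours. Critical path: A → B → D → G.

Variance along critical path = 5.444 + 2.778 + 1.000 + 2.778 = 12.000; σ = √12.000 = 3.464 hours.
Z = (40 − 36) / 3.464 = 1.155
P(T ≤ 40) = Φ(1.155) ≈ 0.876

0.876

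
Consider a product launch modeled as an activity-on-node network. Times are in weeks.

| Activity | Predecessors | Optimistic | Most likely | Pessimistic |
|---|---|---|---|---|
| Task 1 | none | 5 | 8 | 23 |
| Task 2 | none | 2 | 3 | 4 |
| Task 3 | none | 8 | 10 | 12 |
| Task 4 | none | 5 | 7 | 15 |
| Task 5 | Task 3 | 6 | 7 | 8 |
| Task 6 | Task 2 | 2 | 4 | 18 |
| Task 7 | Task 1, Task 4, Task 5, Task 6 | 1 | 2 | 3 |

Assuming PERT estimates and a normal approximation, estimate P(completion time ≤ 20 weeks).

0.890

te_Task 1 = (5 + 4·8 + 23)/6 = 60/6 = 10; σ²_Task 1 = ((23−5)/6)² = 9.000
te_Task 2 = (2 + 4·3 + 4)/6 = 18/6 = 3; σ²_Task 2 = ((4−2)/6)² = 0.111
te_Task 3 = (8 + 4·10 + 12)/6 = 60/6 = 10; σ²_Task 3 = ((12−8)/6)² = 0.444
te_Task 4 = (5 + 4·7 + 15)/6 = 48/6 = 8; σ²_Task 4 = ((15−5)/6)² = 2.778
te_Task 5 = (6 + 4·7 + 8)/6 = 42/6 = 7; σ²_Task 5 = ((8−6)/6)² = 0.111
te_Task 6 = (2 + 4·4 + 18)/6 = 36/6 = 6; σ²_Task 6 = ((18−2)/6)² = 7.111
te_Task 7 = (1 + 4·2 + 3)/6 = 12/6 = 2; σ²_Task 7 = ((3−1)/6)² = 0.111

Forward pass:
ES_Task 1 = 0; EF_Task 1 = 10
ES_Task 2 = 0; EF_Task 2 = 3
ES_Task 3 = 0; EF_Task 3 = 10
ES_Task 4 = 0; EF_Task 4 = 8
ES_Task 5 = 10; EF_Task 5 = 10+7 = 17
ES_Task 6 = 3; EF_Task 6 = 3+6 = 9
ES_Task 7 = max(EF_Task 1=10, EF_Task 4=8, EF_Task 5=17, EF_Task 6=9) = 17; EF_Task 7 = 17+2 = 19
Expected project duration μ = 19 weeks. Critical path: Task 3 → Task 5 → Task 7.

Variance along critical path = 0.444 + 0.111 + 0.111 = 0.667; σ = √0.667 = 0.816 weeks.
Z = (20 − 19) / 0.816 = 1.225
P(T ≤ 20) = Φ(1.225) ≈ 0.890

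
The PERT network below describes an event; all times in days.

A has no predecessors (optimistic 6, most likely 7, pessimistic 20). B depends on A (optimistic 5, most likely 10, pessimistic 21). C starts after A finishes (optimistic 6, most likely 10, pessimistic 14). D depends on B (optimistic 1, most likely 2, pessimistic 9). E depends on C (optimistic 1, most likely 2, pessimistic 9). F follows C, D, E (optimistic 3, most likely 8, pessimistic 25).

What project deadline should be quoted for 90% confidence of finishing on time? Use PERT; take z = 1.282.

te_A = (6 + 4·7 + 20)/6 = 54/6 = 9; σ²_A = ((20−6)/6)² = 5.444
te_B = (5 + 4·10 + 21)/6 = 66/6 = 11; σ²_B = ((21−5)/6)² = 7.111
te_C = (6 + 4·10 + 14)/6 = 60/6 = 10; σ²_C = ((14−6)/6)² = 1.778
te_D = (1 + 4·2 + 9)/6 = 18/6 = 3; σ²_D = ((9−1)/6)² = 1.778
te_E = (1 + 4·2 + 9)/6 = 18/6 = 3; σ²_E = ((9−1)/6)² = 1.778
te_F = (3 + 4·8 + 25)/6 = 60/6 = 10; σ²_F = ((25−3)/6)² = 13.444

Forward pass:
ES_A = 0; EF_A = 9
ES_B = 9; EF_B = 9+11 = 20
ES_C = 9; EF_C = 9+10 = 19
ES_D = 20; EF_D = 20+3 = 23
ES_E = 19; EF_E = 19+3 = 22
ES_F = max(EF_C=19, EF_D=23, EF_E=22) = 23; EF_F = 23+10 = 33
Expected project duration μ = 33 days. Critical path: A → B → D → F.

Variance along critical path = 5.444 + 7.111 + 1.778 + 13.444 = 27.778; σ = 5.270 days.
D = μ + z·σ = 33 + 1.282·5.270 = 39.8 days

39.8 days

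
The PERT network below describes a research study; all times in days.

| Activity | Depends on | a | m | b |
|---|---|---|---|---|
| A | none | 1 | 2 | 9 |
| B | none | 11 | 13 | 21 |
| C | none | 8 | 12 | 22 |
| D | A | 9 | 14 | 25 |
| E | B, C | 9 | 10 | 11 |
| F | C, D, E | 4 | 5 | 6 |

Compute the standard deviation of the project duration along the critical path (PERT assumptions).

te_A = (1 + 4·2 + 9)/6 = 18/6 = 3; σ²_A = ((9−1)/6)² = 1.778
te_B = (11 + 4·13 + 21)/6 = 84/6 = 14; σ²_B = ((21−11)/6)² = 2.778
te_C = (8 + 4·12 + 22)/6 = 78/6 = 13; σ²_C = ((22−8)/6)² = 5.444
te_D = (9 + 4·14 + 25)/6 = 90/6 = 15; σ²_D = ((25−9)/6)² = 7.111
te_E = (9 + 4·10 + 11)/6 = 60/6 = 10; σ²_E = ((11−9)/6)² = 0.111
te_F = (4 + 4·5 + 6)/6 = 30/6 = 5; σ²_F = ((6−4)/6)² = 0.111

Forward pass:
ES_A = 0; EF_A = 3
ES_B = 0; EF_B = 14
ES_C = 0; EF_C = 13
ES_D = 3; EF_D = 3+15 = 18
ES_E = max(EF_B=14, EF_C=13) = 14; EF_E = 14+10 = 24
ES_F = max(EF_C=13, EF_D=18, EF_E=24) = 24; EF_F = 24+5 = 29
Expected project duration μ = 29 days. Critical path: B → E → F.

Variance along critical path = 2.778 + 0.111 + 0.111 = 3.000
σ = √3.000 = 1.732 days

1.73 days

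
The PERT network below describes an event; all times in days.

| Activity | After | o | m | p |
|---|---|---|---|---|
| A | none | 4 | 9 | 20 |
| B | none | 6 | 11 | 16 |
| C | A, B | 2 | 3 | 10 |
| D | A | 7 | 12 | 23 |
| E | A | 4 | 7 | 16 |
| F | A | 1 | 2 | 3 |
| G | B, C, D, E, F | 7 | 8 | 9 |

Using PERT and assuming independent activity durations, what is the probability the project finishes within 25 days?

0.057

te_A = (4 + 4·9 + 20)/6 = 60/6 = 10; σ²_A = ((20−4)/6)² = 7.111
te_B = (6 + 4·11 + 16)/6 = 66/6 = 11; σ²_B = ((16−6)/6)² = 2.778
te_C = (2 + 4·3 + 10)/6 = 24/6 = 4; σ²_C = ((10−2)/6)² = 1.778
te_D = (7 + 4·12 + 23)/6 = 78/6 = 13; σ²_D = ((23−7)/6)² = 7.111
te_E = (4 + 4·7 + 16)/6 = 48/6 = 8; σ²_E = ((16−4)/6)² = 4.000
te_F = (1 + 4·2 + 3)/6 = 12/6 = 2; σ²_F = ((3−1)/6)² = 0.111
te_G = (7 + 4·8 + 9)/6 = 48/6 = 8; σ²_G = ((9−7)/6)² = 0.111

Forward pass:
ES_A = 0; EF_A = 10
ES_B = 0; EF_B = 11
ES_C = max(EF_A=10, EF_B=11) = 11; EF_C = 11+4 = 15
ES_D = 10; EF_D = 10+13 = 23
ES_E = 10; EF_E = 10+8 = 18
ES_F = 10; EF_F = 10+2 = 12
ES_G = max(EF_B=11, EF_C=15, EF_D=23, EF_E=18, EF_F=12) = 23; EF_G = 23+8 = 31
Expected project duration μ = 31 days. Critical path: A → D → G.

Variance along critical path = 7.111 + 7.111 + 0.111 = 14.333; σ = √14.333 = 3.786 days.
Z = (25 − 31) / 3.786 = -1.585
P(T ≤ 25) = Φ(-1.585) ≈ 0.057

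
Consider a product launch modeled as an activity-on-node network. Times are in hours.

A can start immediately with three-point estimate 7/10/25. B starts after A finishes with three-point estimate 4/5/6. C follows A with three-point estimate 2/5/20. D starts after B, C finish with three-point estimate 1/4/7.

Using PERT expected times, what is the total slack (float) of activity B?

2 hours

te_A = (7 + 4·10 + 25)/6 = 72/6 = 12
te_B = (4 + 4·5 + 6)/6 = 30/6 = 5
te_C = (2 + 4·5 + 20)/6 = 42/6 = 7
te_D = (1 + 4·4 + 7)/6 = 24/6 = 4

Forward pass:
ES_A = 0; EF_A = 12
ES_B = 12; EF_B = 12+5 = 17
ES_C = 12; EF_C = 12+7 = 19
ES_D = max(EF_B=17, EF_C=19) = 19; EF_D = 19+4 = 23
Expected project duration μ = 23 hours. Critical path: A → C → D.

Backward pass:
LF_D = 23; LS_D = 23−4 = 19
LF_C = LS_D = 19; LS_C = 19−7 = 12
LF_B = LS_D = 19; LS_B = 19−5 = 14
LF_A = min(LS_B=14, LS_C=12) = 12; LS_A = 12−12 = 0
Slack_B = LS_B − ES_B = 14 − 12 = 2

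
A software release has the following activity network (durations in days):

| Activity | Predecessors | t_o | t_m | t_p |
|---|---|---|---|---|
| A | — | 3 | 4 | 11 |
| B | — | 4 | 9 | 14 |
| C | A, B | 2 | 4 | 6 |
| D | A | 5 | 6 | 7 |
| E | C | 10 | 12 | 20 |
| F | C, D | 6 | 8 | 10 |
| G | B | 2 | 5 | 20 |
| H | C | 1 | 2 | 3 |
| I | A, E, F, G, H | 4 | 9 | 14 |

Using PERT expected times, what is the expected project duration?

te_A = (3 + 4·4 + 11)/6 = 30/6 = 5
te_B = (4 + 4·9 + 14)/6 = 54/6 = 9
te_C = (2 + 4·4 + 6)/6 = 24/6 = 4
te_D = (5 + 4·6 + 7)/6 = 36/6 = 6
te_E = (10 + 4·12 + 20)/6 = 78/6 = 13
te_F = (6 + 4·8 + 10)/6 = 48/6 = 8
te_G = (2 + 4·5 + 20)/6 = 42/6 = 7
te_H = (1 + 4·2 + 3)/6 = 12/6 = 2
te_I = (4 + 4·9 + 14)/6 = 54/6 = 9

Forward pass:
ES_A = 0; EF_A = 5
ES_B = 0; EF_B = 9
ES_C = max(EF_A=5, EF_B=9) = 9; EF_C = 9+4 = 13
ES_D = 5; EF_D = 5+6 = 11
ES_E = 13; EF_E = 13+13 = 26
ES_F = max(EF_C=13, EF_D=11) = 13; EF_F = 13+8 = 21
ES_G = 9; EF_G = 9+7 = 16
ES_H = 13; EF_H = 13+2 = 15
ES_I = max(EF_A=5, EF_E=26, EF_F=21, EF_G=16, EF_H=15) = 26; EF_I = 26+9 = 35
Expected project duration μ = 35 days. Critical path: B → C → E → I.

35 days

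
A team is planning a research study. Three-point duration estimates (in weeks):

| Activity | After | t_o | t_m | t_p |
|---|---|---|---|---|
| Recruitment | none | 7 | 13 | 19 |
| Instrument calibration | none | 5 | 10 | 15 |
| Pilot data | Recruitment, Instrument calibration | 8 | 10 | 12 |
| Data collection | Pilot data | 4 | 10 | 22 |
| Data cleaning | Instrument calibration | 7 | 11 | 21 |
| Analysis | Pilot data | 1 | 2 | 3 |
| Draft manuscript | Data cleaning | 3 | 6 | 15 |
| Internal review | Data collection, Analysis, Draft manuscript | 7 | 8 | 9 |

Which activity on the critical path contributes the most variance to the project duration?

te_Recruitment = (7 + 4·13 + 19)/6 = 78/6 = 13; σ²_Recruitment = ((19−7)/6)² = 4.000
te_Instrument calibration = (5 + 4·10 + 15)/6 = 60/6 = 10; σ²_Instrument calibration = ((15−5)/6)² = 2.778
te_Pilot data = (8 + 4·10 + 12)/6 = 60/6 = 10; σ²_Pilot data = ((12−8)/6)² = 0.444
te_Data collection = (4 + 4·10 + 22)/6 = 66/6 = 11; σ²_Data collection = ((22−4)/6)² = 9.000
te_Data cleaning = (7 + 4·11 + 21)/6 = 72/6 = 12; σ²_Data cleaning = ((21−7)/6)² = 5.444
te_Analysis = (1 + 4·2 + 3)/6 = 12/6 = 2; σ²_Analysis = ((3−1)/6)² = 0.111
te_Draft manuscript = (3 + 4·6 + 15)/6 = 42/6 = 7; σ²_Draft manuscript = ((15−3)/6)² = 4.000
te_Internal review = (7 + 4·8 + 9)/6 = 48/6 = 8; σ²_Internal review = ((9−7)/6)² = 0.111

Forward pass:
ES_Recruitment = 0; EF_Recruitment = 13
ES_Instrument calibration = 0; EF_Instrument calibration = 10
ES_Pilot data = max(EF_Recruitment=13, EF_Instrument calibration=10) = 13; EF_Pilot data = 13+10 = 23
ES_Data collection = 23; EF_Data collection = 23+11 = 34
ES_Data cleaning = 10; EF_Data cleaning = 10+12 = 22
ES_Analysis = 23; EF_Analysis = 23+2 = 25
ES_Draft manuscript = 22; EF_Draft manuscript = 22+7 = 29
ES_Internal review = max(EF_Data collection=34, EF_Analysis=25, EF_Draft manuscript=29) = 34; EF_Internal review = 34+8 = 42
Expected project duration μ = 42 weeks. Critical path: Recruitment → Pilot data → Data collection → Internal review.

Variances on critical path: σ²_Recruitment=4.000, σ²_Pilot data=0.444, σ²_Data collection=9.000, σ²_Internal review=0.111.
Largest is σ²_Data collection = 9.000.

Data collection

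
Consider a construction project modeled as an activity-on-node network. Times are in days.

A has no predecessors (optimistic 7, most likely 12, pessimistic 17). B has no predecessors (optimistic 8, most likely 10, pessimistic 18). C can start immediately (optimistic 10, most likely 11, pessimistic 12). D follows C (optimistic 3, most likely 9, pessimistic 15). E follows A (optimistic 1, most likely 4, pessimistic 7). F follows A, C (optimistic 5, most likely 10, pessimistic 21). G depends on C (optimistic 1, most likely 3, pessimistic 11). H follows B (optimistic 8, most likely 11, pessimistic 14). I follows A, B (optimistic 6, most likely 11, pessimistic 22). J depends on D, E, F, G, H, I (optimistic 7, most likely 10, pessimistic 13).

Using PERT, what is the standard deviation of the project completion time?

3.30 days

te_A = (7 + 4·12 + 17)/6 = 72/6 = 12; σ²_A = ((17−7)/6)² = 2.778
te_B = (8 + 4·10 + 18)/6 = 66/6 = 11; σ²_B = ((18−8)/6)² = 2.778
te_C = (10 + 4·11 + 12)/6 = 66/6 = 11; σ²_C = ((12−10)/6)² = 0.111
te_D = (3 + 4·9 + 15)/6 = 54/6 = 9; σ²_D = ((15−3)/6)² = 4.000
te_E = (1 + 4·4 + 7)/6 = 24/6 = 4; σ²_E = ((7−1)/6)² = 1.000
te_F = (5 + 4·10 + 21)/6 = 66/6 = 11; σ²_F = ((21−5)/6)² = 7.111
te_G = (1 + 4·3 + 11)/6 = 24/6 = 4; σ²_G = ((11−1)/6)² = 2.778
te_H = (8 + 4·11 + 14)/6 = 66/6 = 11; σ²_H = ((14−8)/6)² = 1.000
te_I = (6 + 4·11 + 22)/6 = 72/6 = 12; σ²_I = ((22−6)/6)² = 7.111
te_J = (7 + 4·10 + 13)/6 = 60/6 = 10; σ²_J = ((13−7)/6)² = 1.000

Forward pass:
ES_A = 0; EF_A = 12
ES_B = 0; EF_B = 11
ES_C = 0; EF_C = 11
ES_D = 11; EF_D = 11+9 = 20
ES_E = 12; EF_E = 12+4 = 16
ES_F = max(EF_A=12, EF_C=11) = 12; EF_F = 12+11 = 23
ES_G = 11; EF_G = 11+4 = 15
ES_H = 11; EF_H = 11+11 = 22
ES_I = max(EF_A=12, EF_B=11) = 12; EF_I = 12+12 = 24
ES_J = max(EF_D=20, EF_E=16, EF_F=23, EF_G=15, EF_H=22, EF_I=24) = 24; EF_J = 24+10 = 34
Expected project duration μ = 34 days. Critical path: A → I → J.

Variance along critical path = 2.778 + 7.111 + 1.000 = 10.889
σ = √10.889 = 3.300 days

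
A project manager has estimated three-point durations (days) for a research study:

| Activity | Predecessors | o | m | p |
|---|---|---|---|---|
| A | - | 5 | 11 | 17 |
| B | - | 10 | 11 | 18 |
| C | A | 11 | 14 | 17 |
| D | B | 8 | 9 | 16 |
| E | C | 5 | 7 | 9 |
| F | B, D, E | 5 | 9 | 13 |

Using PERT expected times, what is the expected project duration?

41 days

te_A = (5 + 4·11 + 17)/6 = 66/6 = 11
te_B = (10 + 4·11 + 18)/6 = 72/6 = 12
te_C = (11 + 4·14 + 17)/6 = 84/6 = 14
te_D = (8 + 4·9 + 16)/6 = 60/6 = 10
te_E = (5 + 4·7 + 9)/6 = 42/6 = 7
te_F = (5 + 4·9 + 13)/6 = 54/6 = 9

Forward pass:
ES_A = 0; EF_A = 11
ES_B = 0; EF_B = 12
ES_C = 11; EF_C = 11+14 = 25
ES_D = 12; EF_D = 12+10 = 22
ES_E = 25; EF_E = 25+7 = 32
ES_F = max(EF_B=12, EF_D=22, EF_E=32) = 32; EF_F = 32+9 = 41
Expected project duration μ = 41 days. Critical path: A → C → E → F.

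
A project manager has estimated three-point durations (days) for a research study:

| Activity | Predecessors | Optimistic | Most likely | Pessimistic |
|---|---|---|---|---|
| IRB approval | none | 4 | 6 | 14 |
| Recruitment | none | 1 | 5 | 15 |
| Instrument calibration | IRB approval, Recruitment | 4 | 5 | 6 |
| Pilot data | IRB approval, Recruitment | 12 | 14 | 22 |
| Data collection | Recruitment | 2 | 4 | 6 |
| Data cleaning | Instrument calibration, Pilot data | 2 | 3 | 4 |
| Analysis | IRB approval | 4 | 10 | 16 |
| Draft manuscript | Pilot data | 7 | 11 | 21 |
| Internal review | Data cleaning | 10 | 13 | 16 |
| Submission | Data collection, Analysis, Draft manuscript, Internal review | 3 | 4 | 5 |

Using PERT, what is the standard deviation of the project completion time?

2.60 days

te_IRB approval = (4 + 4·6 + 14)/6 = 42/6 = 7; σ²_IRB approval = ((14−4)/6)² = 2.778
te_Recruitment = (1 + 4·5 + 15)/6 = 36/6 = 6; σ²_Recruitment = ((15−1)/6)² = 5.444
te_Instrument calibration = (4 + 4·5 + 6)/6 = 30/6 = 5; σ²_Instrument calibration = ((6−4)/6)² = 0.111
te_Pilot data = (12 + 4·14 + 22)/6 = 90/6 = 15; σ²_Pilot data = ((22−12)/6)² = 2.778
te_Data collection = (2 + 4·4 + 6)/6 = 24/6 = 4; σ²_Data collection = ((6−2)/6)² = 0.444
te_Data cleaning = (2 + 4·3 + 4)/6 = 18/6 = 3; σ²_Data cleaning = ((4−2)/6)² = 0.111
te_Analysis = (4 + 4·10 + 16)/6 = 60/6 = 10; σ²_Analysis = ((16−4)/6)² = 4.000
te_Draft manuscript = (7 + 4·11 + 21)/6 = 72/6 = 12; σ²_Draft manuscript = ((21−7)/6)² = 5.444
te_Internal review = (10 + 4·13 + 16)/6 = 78/6 = 13; σ²_Internal review = ((16−10)/6)² = 1.000
te_Submission = (3 + 4·4 + 5)/6 = 24/6 = 4; σ²_Submission = ((5−3)/6)² = 0.111

Forward pass:
ES_IRB approval = 0; EF_IRB approval = 7
ES_Recruitment = 0; EF_Recruitment = 6
ES_Instrument calibration = max(EF_IRB approval=7, EF_Recruitment=6) = 7; EF_Instrument calibration = 7+5 = 12
ES_Pilot data = max(EF_IRB approval=7, EF_Recruitment=6) = 7; EF_Pilot data = 7+15 = 22
ES_Data collection = 6; EF_Data collection = 6+4 = 10
ES_Data cleaning = max(EF_Instrument calibration=12, EF_Pilot data=22) = 22; EF_Data cleaning = 22+3 = 25
ES_Analysis = 7; EF_Analysis = 7+10 = 17
ES_Draft manuscript = 22; EF_Draft manuscript = 22+12 = 34
ES_Internal review = 25; EF_Internal review = 25+13 = 38
ES_Submission = max(EF_Data collection=10, EF_Analysis=17, EF_Draft manuscript=34, EF_Internal review=38) = 38; EF_Submission = 38+4 = 42
Expected project duration μ = 42 days. Critical path: IRB approval → Pilot data → Data cleaning → Internal review → Submission.

Variance along critical path = 2.778 + 2.778 + 0.111 + 1.000 + 0.111 = 6.778
σ = √6.778 = 2.603 days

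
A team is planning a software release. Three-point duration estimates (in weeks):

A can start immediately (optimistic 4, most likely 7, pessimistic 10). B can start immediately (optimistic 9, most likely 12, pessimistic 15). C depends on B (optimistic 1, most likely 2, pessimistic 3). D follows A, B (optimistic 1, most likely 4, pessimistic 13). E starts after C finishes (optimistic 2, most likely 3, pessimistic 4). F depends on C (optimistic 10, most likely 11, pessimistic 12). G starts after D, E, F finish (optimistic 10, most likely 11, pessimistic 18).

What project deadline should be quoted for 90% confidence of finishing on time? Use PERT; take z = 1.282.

39.2 weeks

te_A = (4 + 4·7 + 10)/6 = 42/6 = 7; σ²_A = ((10−4)/6)² = 1.000
te_B = (9 + 4·12 + 15)/6 = 72/6 = 12; σ²_B = ((15−9)/6)² = 1.000
te_C = (1 + 4·2 + 3)/6 = 12/6 = 2; σ²_C = ((3−1)/6)² = 0.111
te_D = (1 + 4·4 + 13)/6 = 30/6 = 5; σ²_D = ((13−1)/6)² = 4.000
te_E = (2 + 4·3 + 4)/6 = 18/6 = 3; σ²_E = ((4−2)/6)² = 0.111
te_F = (10 + 4·11 + 12)/6 = 66/6 = 11; σ²_F = ((12−10)/6)² = 0.111
te_G = (10 + 4·11 + 18)/6 = 72/6 = 12; σ²_G = ((18−10)/6)² = 1.778

Forward pass:
ES_A = 0; EF_A = 7
ES_B = 0; EF_B = 12
ES_C = 12; EF_C = 12+2 = 14
ES_D = max(EF_A=7, EF_B=12) = 12; EF_D = 12+5 = 17
ES_E = 14; EF_E = 14+3 = 17
ES_F = 14; EF_F = 14+11 = 25
ES_G = max(EF_D=17, EF_E=17, EF_F=25) = 25; EF_G = 25+12 = 37
Expected project duration μ = 37 weeks. Critical path: B → C → F → G.

Variance along critical path = 1.000 + 0.111 + 0.111 + 1.778 = 3.000; σ = 1.732 weeks.
D = μ + z·σ = 37 + 1.282·1.732 = 39.2 weeks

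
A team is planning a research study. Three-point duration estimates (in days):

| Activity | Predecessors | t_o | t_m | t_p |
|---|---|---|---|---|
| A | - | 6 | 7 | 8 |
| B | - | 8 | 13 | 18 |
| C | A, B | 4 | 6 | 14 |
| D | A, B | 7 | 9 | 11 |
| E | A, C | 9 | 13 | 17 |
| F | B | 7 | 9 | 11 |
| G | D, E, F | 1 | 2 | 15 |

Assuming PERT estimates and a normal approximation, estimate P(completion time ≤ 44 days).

te_A = (6 + 4·7 + 8)/6 = 42/6 = 7; σ²_A = ((8−6)/6)² = 0.111
te_B = (8 + 4·13 + 18)/6 = 78/6 = 13; σ²_B = ((18−8)/6)² = 2.778
te_C = (4 + 4·6 + 14)/6 = 42/6 = 7; σ²_C = ((14−4)/6)² = 2.778
te_D = (7 + 4·9 + 11)/6 = 54/6 = 9; σ²_D = ((11−7)/6)² = 0.444
te_E = (9 + 4·13 + 17)/6 = 78/6 = 13; σ²_E = ((17−9)/6)² = 1.778
te_F = (7 + 4·9 + 11)/6 = 54/6 = 9; σ²_F = ((11−7)/6)² = 0.444
te_G = (1 + 4·2 + 15)/6 = 24/6 = 4; σ²_G = ((15−1)/6)² = 5.444

Forward pass:
ES_A = 0; EF_A = 7
ES_B = 0; EF_B = 13
ES_C = max(EF_A=7, EF_B=13) = 13; EF_C = 13+7 = 20
ES_D = max(EF_A=7, EF_B=13) = 13; EF_D = 13+9 = 22
ES_E = max(EF_A=7, EF_C=20) = 20; EF_E = 20+13 = 33
ES_F = 13; EF_F = 13+9 = 22
ES_G = max(EF_D=22, EF_E=33, EF_F=22) = 33; EF_G = 33+4 = 37
Expected project duration μ = 37 days. Critical path: B → C → E → G.

Variance along critical path = 2.778 + 2.778 + 1.778 + 5.444 = 12.778; σ = √12.778 = 3.575 days.
Z = (44 − 37) / 3.575 = 1.958
P(T ≤ 44) = Φ(1.958) ≈ 0.975

0.975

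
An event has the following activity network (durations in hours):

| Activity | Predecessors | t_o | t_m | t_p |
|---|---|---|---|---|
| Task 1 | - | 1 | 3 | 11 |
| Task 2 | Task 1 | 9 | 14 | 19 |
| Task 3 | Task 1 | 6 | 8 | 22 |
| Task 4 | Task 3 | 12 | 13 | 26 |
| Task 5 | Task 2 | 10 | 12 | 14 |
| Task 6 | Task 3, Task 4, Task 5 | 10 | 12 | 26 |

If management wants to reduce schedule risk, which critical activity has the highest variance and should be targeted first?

Task 6

te_Task 1 = (1 + 4·3 + 11)/6 = 24/6 = 4; σ²_Task 1 = ((11−1)/6)² = 2.778
te_Task 2 = (9 + 4·14 + 19)/6 = 84/6 = 14; σ²_Task 2 = ((19−9)/6)² = 2.778
te_Task 3 = (6 + 4·8 + 22)/6 = 60/6 = 10; σ²_Task 3 = ((22−6)/6)² = 7.111
te_Task 4 = (12 + 4·13 + 26)/6 = 90/6 = 15; σ²_Task 4 = ((26−12)/6)² = 5.444
te_Task 5 = (10 + 4·12 + 14)/6 = 72/6 = 12; σ²_Task 5 = ((14−10)/6)² = 0.444
te_Task 6 = (10 + 4·12 + 26)/6 = 84/6 = 14; σ²_Task 6 = ((26−10)/6)² = 7.111

Forward pass:
ES_Task 1 = 0; EF_Task 1 = 4
ES_Task 2 = 4; EF_Task 2 = 4+14 = 18
ES_Task 3 = 4; EF_Task 3 = 4+10 = 14
ES_Task 4 = 14; EF_Task 4 = 14+15 = 29
ES_Task 5 = 18; EF_Task 5 = 18+12 = 30
ES_Task 6 = max(EF_Task 3=14, EF_Task 4=29, EF_Task 5=30) = 30; EF_Task 6 = 30+14 = 44
Expected project duration μ = 44 hours. Critical path: Task 1 → Task 2 → Task 5 → Task 6.

Variances on critical path: σ²_Task 1=2.778, σ²_Task 2=2.778, σ²_Task 5=0.444, σ²_Task 6=7.111.
Largest is σ²_Task 6 = 7.111.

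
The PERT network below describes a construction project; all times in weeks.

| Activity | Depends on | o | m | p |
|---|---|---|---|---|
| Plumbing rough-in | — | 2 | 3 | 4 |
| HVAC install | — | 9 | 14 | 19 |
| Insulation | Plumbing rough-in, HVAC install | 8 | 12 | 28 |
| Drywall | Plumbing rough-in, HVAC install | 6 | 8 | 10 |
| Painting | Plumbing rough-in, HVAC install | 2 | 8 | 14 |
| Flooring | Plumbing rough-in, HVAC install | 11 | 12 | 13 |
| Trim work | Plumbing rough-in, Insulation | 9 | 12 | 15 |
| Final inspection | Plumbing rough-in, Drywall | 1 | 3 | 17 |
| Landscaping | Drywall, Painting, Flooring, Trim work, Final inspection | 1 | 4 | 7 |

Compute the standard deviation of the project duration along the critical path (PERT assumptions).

3.99 weeks

te_Plumbing rough-in = (2 + 4·3 + 4)/6 = 18/6 = 3; σ²_Plumbing rough-in = ((4−2)/6)² = 0.111
te_HVAC install = (9 + 4·14 + 19)/6 = 84/6 = 14; σ²_HVAC install = ((19−9)/6)² = 2.778
te_Insulation = (8 + 4·12 + 28)/6 = 84/6 = 14; σ²_Insulation = ((28−8)/6)² = 11.111
te_Drywall = (6 + 4·8 + 10)/6 = 48/6 = 8; σ²_Drywall = ((10−6)/6)² = 0.444
te_Painting = (2 + 4·8 + 14)/6 = 48/6 = 8; σ²_Painting = ((14−2)/6)² = 4.000
te_Flooring = (11 + 4·12 + 13)/6 = 72/6 = 12; σ²_Flooring = ((13−11)/6)² = 0.111
te_Trim work = (9 + 4·12 + 15)/6 = 72/6 = 12; σ²_Trim work = ((15−9)/6)² = 1.000
te_Final inspection = (1 + 4·3 + 17)/6 = 30/6 = 5; σ²_Final inspection = ((17−1)/6)² = 7.111
te_Landscaping = (1 + 4·4 + 7)/6 = 24/6 = 4; σ²_Landscaping = ((7−1)/6)² = 1.000

Forward pass:
ES_Plumbing rough-in = 0; EF_Plumbing rough-in = 3
ES_HVAC install = 0; EF_HVAC install = 14
ES_Insulation = max(EF_Plumbing rough-in=3, EF_HVAC install=14) = 14; EF_Insulation = 14+14 = 28
ES_Drywall = max(EF_Plumbing rough-in=3, EF_HVAC install=14) = 14; EF_Drywall = 14+8 = 22
ES_Painting = max(EF_Plumbing rough-in=3, EF_HVAC install=14) = 14; EF_Painting = 14+8 = 22
ES_Flooring = max(EF_Plumbing rough-in=3, EF_HVAC install=14) = 14; EF_Flooring = 14+12 = 26
ES_Trim work = max(EF_Plumbing rough-in=3, EF_Insulation=28) = 28; EF_Trim work = 28+12 = 40
ES_Final inspection = max(EF_Plumbing rough-in=3, EF_Drywall=22) = 22; EF_Final inspection = 22+5 = 27
ES_Landscaping = max(EF_Drywall=22, EF_Painting=22, EF_Flooring=26, EF_Trim work=40, EF_Final inspection=27) = 40; EF_Landscaping = 40+4 = 44
Expected project duration μ = 44 weeks. Critical path: HVAC install → Insulation → Trim work → Landscaping.

Variance along critical path = 2.778 + 11.111 + 1.000 + 1.000 = 15.889
σ = √15.889 = 3.986 weeks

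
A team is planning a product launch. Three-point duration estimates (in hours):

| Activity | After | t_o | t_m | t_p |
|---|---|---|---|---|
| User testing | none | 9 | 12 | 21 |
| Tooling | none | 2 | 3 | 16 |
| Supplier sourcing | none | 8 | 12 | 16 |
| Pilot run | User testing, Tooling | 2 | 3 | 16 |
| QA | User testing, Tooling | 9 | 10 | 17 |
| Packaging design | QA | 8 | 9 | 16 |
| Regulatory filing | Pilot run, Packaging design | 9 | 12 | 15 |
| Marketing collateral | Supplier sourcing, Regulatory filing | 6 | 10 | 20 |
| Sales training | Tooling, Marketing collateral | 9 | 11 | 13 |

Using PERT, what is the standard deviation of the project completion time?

te_User testing = (9 + 4·12 + 21)/6 = 78/6 = 13; σ²_User testing = ((21−9)/6)² = 4.000
te_Tooling = (2 + 4·3 + 16)/6 = 30/6 = 5; σ²_Tooling = ((16−2)/6)² = 5.444
te_Supplier sourcing = (8 + 4·12 + 16)/6 = 72/6 = 12; σ²_Supplier sourcing = ((16−8)/6)² = 1.778
te_Pilot run = (2 + 4·3 + 16)/6 = 30/6 = 5; σ²_Pilot run = ((16−2)/6)² = 5.444
te_QA = (9 + 4·10 + 17)/6 = 66/6 = 11; σ²_QA = ((17−9)/6)² = 1.778
te_Packaging design = (8 + 4·9 + 16)/6 = 60/6 = 10; σ²_Packaging design = ((16−8)/6)² = 1.778
te_Regulatory filing = (9 + 4·12 + 15)/6 = 72/6 = 12; σ²_Regulatory filing = ((15−9)/6)² = 1.000
te_Marketing collateral = (6 + 4·10 + 20)/6 = 66/6 = 11; σ²_Marketing collateral = ((20−6)/6)² = 5.444
te_Sales training = (9 + 4·11 + 13)/6 = 66/6 = 11; σ²_Sales training = ((13−9)/6)² = 0.444

Forward pass:
ES_User testing = 0; EF_User testing = 13
ES_Tooling = 0; EF_Tooling = 5
ES_Supplier sourcing = 0; EF_Supplier sourcing = 12
ES_Pilot run = max(EF_User testing=13, EF_Tooling=5) = 13; EF_Pilot run = 13+5 = 18
ES_QA = max(EF_User testing=13, EF_Tooling=5) = 13; EF_QA = 13+11 = 24
ES_Packaging design = 24; EF_Packaging design = 24+10 = 34
ES_Regulatory filing = max(EF_Pilot run=18, EF_Packaging design=34) = 34; EF_Regulatory filing = 34+12 = 46
ES_Marketing collateral = max(EF_Supplier sourcing=12, EF_Regulatory filing=46) = 46; EF_Marketing collateral = 46+11 = 57
ES_Sales training = max(EF_Tooling=5, EF_Marketing collateral=57) = 57; EF_Sales training = 57+11 = 68
Expected project duration μ = 68 hours. Critical path: User testing → QA → Packaging design → Regulatory filing → Marketing collateral → Sales training.

Variance along critical path = 4.000 + 1.778 + 1.778 + 1.000 + 5.444 + 0.444 = 14.444
σ = √14.444 = 3.801 hours

3.80 hours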